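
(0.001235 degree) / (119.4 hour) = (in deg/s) 2.873e-09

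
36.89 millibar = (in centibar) 3.689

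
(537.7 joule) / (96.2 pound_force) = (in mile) 0.0007808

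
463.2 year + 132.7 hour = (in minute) 2.435e+08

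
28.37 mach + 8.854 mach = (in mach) 37.22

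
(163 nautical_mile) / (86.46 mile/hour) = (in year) 0.0002477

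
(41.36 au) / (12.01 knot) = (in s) 1.001e+12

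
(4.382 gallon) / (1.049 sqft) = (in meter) 0.1702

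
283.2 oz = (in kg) 8.029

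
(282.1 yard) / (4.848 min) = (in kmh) 3.192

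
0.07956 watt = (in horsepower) 0.0001067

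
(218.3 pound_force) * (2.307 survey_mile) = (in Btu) 3417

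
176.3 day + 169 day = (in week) 49.33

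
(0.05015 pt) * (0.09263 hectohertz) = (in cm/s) 0.01639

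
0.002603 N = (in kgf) 0.0002654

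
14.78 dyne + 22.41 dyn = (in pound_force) 8.361e-05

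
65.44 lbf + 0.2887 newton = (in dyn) 2.914e+07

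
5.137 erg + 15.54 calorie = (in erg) 6.502e+08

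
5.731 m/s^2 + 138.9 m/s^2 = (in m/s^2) 144.6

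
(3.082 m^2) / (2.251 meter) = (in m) 1.369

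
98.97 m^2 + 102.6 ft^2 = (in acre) 0.02681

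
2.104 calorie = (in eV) 5.494e+19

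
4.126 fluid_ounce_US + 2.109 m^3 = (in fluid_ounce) 7.132e+04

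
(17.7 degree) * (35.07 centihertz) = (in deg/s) 6.207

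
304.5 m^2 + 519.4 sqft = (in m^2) 352.8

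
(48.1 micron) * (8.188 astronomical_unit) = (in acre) 1.456e+04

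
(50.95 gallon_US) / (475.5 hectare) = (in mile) 2.52e-11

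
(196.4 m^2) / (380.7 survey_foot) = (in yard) 1.851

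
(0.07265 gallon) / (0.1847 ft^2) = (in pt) 45.43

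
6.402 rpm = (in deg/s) 38.41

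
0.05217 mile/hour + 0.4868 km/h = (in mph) 0.3547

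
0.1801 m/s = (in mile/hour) 0.4029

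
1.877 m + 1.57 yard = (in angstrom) 3.313e+10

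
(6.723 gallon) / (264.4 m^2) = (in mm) 0.09625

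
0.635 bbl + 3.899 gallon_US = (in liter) 115.7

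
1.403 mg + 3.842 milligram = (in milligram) 5.245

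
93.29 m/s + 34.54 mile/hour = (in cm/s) 1.087e+04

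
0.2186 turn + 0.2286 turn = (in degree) 161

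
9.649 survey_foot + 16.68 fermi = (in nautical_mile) 0.001588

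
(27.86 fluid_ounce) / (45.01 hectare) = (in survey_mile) 1.137e-12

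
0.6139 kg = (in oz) 21.65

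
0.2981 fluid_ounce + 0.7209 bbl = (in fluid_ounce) 3876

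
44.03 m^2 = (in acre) 0.01088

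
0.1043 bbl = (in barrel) 0.1043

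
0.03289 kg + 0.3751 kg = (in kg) 0.408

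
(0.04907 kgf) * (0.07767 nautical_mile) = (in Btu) 0.06561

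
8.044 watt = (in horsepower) 0.01079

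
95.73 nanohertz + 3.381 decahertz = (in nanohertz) 3.381e+10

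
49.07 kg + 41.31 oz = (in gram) 5.024e+04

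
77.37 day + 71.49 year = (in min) 3.769e+07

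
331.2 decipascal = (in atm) 0.0003269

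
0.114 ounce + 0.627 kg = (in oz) 22.23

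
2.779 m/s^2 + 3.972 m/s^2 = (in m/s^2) 6.751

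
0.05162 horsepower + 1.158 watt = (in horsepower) 0.05317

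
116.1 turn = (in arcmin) 2.508e+06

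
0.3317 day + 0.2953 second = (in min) 477.7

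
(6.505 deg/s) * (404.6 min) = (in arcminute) 9.475e+06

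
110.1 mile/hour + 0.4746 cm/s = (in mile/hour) 110.1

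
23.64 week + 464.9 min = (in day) 165.8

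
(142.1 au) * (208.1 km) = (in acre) 1.093e+15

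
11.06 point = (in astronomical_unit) 2.608e-14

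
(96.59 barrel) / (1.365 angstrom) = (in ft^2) 1.211e+12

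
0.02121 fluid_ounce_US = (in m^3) 6.273e-07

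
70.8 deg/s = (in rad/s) 1.236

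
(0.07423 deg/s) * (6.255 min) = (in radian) 0.4862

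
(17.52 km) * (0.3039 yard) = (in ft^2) 5.24e+04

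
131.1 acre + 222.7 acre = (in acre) 353.8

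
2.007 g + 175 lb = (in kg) 79.38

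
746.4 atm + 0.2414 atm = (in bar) 756.5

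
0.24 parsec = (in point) 2.099e+19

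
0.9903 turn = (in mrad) 6222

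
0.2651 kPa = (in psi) 0.03845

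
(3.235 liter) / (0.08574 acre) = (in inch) 0.0003671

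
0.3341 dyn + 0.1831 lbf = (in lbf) 0.1831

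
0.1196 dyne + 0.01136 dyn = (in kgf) 1.335e-07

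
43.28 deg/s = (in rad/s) 0.7554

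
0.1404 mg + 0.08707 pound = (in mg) 3.949e+04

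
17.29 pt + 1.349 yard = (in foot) 4.067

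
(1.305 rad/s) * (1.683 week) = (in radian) 1.328e+06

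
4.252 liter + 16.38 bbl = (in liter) 2608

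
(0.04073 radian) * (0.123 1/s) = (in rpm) 0.04784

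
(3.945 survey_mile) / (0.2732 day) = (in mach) 0.0007899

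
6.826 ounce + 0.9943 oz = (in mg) 2.217e+05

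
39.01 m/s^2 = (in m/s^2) 39.01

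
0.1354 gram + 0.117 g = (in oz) 0.008903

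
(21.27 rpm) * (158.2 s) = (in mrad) 3.524e+05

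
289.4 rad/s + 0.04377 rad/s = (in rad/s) 289.4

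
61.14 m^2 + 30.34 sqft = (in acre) 0.0158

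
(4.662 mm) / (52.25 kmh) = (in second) 0.0003212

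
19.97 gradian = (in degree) 17.97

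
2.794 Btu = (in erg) 2.948e+10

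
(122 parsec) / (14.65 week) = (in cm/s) 4.249e+13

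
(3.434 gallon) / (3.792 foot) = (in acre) 2.779e-06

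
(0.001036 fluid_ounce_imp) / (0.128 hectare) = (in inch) 9.054e-10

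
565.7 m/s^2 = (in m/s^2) 565.7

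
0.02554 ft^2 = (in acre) 5.863e-07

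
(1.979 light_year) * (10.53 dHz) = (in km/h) 7.097e+16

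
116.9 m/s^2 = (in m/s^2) 116.9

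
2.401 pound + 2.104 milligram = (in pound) 2.401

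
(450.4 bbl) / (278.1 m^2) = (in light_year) 2.722e-17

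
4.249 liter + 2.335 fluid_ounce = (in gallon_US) 1.141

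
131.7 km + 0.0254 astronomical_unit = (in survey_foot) 1.247e+10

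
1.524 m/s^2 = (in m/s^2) 1.524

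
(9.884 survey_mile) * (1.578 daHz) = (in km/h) 9.036e+05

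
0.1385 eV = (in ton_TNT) 5.304e-30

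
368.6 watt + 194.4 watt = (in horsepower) 0.755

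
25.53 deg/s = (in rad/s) 0.4456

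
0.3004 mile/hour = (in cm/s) 13.43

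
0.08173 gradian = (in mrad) 1.284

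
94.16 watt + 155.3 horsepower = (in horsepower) 155.4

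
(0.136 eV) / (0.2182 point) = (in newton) 2.831e-16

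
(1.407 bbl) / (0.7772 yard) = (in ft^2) 3.388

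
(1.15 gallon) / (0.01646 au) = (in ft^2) 1.903e-11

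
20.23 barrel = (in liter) 3216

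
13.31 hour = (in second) 4.792e+04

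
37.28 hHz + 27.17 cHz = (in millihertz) 3.728e+06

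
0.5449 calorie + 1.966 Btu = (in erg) 2.077e+10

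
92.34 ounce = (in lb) 5.771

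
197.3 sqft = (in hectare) 0.001833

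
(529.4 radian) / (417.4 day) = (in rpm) 0.0001402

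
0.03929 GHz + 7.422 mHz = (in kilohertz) 3.929e+04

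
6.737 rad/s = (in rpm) 64.33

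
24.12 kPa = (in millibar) 241.2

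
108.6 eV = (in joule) 1.74e-17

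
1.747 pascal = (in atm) 1.724e-05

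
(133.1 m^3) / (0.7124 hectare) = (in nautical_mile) 1.009e-05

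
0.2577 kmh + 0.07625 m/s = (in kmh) 0.5322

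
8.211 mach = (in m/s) 2796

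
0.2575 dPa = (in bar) 2.575e-07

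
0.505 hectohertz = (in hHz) 0.505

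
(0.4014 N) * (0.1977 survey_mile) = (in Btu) 0.121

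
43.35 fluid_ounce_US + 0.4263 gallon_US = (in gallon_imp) 0.637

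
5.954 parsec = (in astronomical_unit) 1.228e+06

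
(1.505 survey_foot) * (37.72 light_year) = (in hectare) 1.637e+13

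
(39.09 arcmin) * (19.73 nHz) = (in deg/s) 1.285e-08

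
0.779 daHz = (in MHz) 7.79e-06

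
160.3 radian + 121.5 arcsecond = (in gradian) 1.021e+04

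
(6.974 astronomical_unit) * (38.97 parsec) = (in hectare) 1.255e+26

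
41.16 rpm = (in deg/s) 247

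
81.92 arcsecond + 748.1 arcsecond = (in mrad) 4.024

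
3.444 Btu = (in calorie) 868.5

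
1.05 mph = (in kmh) 1.69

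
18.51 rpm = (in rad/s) 1.938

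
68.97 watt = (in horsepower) 0.09249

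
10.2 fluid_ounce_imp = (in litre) 0.2898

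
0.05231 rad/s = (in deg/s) 2.997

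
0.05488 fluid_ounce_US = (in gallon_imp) 0.000357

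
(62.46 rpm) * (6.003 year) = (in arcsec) 2.554e+14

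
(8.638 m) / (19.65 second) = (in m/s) 0.4396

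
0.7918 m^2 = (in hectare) 7.918e-05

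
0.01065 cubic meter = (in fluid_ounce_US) 360.1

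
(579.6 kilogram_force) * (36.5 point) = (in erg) 7.319e+08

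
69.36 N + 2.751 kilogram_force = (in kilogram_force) 9.824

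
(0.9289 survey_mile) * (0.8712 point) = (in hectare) 4.594e-05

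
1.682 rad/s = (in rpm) 16.06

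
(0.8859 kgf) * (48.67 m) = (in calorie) 101.1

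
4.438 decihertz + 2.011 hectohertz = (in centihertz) 2.015e+04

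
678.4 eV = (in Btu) 1.03e-19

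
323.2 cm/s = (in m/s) 3.232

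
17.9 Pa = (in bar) 0.000179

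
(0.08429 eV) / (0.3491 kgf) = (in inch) 1.553e-19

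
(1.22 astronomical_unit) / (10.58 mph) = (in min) 6.431e+08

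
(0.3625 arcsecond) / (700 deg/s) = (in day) 1.665e-12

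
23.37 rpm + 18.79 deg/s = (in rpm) 26.5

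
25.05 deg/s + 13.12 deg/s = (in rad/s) 0.6662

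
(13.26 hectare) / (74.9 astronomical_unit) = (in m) 1.183e-08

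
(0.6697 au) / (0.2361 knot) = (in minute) 1.375e+10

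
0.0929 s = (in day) 1.075e-06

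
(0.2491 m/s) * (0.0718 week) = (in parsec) 3.506e-13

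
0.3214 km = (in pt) 9.111e+05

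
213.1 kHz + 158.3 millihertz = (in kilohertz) 213.1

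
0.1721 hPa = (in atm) 0.0001698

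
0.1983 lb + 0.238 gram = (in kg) 0.09019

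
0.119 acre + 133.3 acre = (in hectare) 53.99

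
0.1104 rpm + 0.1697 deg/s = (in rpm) 0.1387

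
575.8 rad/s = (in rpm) 5498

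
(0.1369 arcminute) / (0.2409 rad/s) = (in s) 0.0001653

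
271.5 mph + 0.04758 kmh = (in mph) 271.5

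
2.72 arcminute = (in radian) 0.0007912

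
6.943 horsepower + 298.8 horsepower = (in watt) 2.28e+05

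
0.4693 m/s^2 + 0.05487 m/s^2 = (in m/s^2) 0.5242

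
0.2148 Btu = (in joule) 226.6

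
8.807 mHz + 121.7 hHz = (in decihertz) 1.217e+05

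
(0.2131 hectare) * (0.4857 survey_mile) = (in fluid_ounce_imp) 5.863e+10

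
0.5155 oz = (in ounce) 0.5155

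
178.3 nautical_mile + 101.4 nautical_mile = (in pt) 1.468e+09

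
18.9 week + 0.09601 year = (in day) 167.3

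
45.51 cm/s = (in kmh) 1.638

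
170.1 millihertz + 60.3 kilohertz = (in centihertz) 6.03e+06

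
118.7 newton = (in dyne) 1.187e+07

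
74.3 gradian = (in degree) 66.87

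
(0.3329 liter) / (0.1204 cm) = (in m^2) 0.2765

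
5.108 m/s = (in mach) 0.015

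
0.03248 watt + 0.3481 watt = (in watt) 0.3806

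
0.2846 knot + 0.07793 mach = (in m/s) 26.68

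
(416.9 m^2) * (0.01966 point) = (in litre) 2.891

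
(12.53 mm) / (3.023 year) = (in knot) 2.555e-10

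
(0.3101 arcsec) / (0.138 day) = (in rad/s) 1.261e-10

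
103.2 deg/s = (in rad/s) 1.801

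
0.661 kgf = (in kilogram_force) 0.661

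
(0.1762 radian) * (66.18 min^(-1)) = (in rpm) 1.856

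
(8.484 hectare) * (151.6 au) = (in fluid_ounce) 6.506e+22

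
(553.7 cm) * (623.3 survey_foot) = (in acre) 0.2599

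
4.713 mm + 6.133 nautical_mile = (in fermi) 1.136e+19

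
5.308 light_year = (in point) 1.423e+20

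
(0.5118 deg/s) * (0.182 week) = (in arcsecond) 2.028e+08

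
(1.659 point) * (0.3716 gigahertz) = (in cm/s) 2.175e+07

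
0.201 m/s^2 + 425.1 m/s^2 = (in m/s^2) 425.3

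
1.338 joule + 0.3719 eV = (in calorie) 0.3198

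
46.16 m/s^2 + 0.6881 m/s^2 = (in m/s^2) 46.85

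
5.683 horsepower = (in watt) 4238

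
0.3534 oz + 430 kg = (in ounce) 1.517e+04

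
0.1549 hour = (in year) 1.768e-05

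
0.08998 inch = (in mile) 1.42e-06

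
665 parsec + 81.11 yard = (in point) 5.817e+22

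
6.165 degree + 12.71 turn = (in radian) 79.97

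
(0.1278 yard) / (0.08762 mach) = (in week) 6.476e-09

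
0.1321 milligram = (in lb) 2.912e-07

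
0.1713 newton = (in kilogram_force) 0.01747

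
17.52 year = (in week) 913.5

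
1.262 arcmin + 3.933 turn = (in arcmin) 8.495e+04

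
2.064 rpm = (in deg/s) 12.38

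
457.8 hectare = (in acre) 1131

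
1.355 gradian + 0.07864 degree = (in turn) 0.003606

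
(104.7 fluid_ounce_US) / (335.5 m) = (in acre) 2.281e-09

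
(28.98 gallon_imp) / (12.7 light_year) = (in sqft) 1.18e-17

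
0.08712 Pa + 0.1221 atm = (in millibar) 123.7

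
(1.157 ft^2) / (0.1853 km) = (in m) 0.0005801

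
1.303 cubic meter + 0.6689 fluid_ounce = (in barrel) 8.196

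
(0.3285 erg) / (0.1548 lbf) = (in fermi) 4.771e+07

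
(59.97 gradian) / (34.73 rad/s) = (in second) 0.02712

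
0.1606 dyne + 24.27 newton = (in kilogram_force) 2.475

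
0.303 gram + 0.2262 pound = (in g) 102.9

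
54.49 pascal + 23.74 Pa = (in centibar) 0.07823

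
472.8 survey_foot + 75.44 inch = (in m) 146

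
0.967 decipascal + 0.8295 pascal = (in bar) 9.262e-06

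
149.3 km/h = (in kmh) 149.3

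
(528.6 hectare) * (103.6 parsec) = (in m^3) 1.69e+25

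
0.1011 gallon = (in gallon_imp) 0.08418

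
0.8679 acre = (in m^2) 3512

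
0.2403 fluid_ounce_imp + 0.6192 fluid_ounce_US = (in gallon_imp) 0.00553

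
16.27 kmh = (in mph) 10.11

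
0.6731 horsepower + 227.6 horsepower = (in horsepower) 228.3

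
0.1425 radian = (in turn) 0.02268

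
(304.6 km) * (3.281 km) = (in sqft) 1.076e+10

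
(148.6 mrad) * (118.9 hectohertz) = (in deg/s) 1.012e+05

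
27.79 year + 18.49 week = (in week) 1468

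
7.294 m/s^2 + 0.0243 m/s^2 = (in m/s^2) 7.318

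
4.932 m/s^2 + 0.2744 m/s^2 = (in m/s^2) 5.206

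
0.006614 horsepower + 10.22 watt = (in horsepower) 0.02032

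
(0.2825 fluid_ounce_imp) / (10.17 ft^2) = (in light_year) 8.98e-22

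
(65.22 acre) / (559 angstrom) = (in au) 31.56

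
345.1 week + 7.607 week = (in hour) 5.925e+04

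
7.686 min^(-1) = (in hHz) 0.001281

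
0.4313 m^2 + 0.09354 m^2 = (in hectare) 5.248e-05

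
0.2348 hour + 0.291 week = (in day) 2.047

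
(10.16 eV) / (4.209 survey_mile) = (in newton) 2.403e-22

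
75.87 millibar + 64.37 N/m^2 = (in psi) 1.11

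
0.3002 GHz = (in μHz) 3.002e+14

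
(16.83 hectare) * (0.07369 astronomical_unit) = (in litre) 1.855e+18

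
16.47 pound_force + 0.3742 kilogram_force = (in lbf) 17.29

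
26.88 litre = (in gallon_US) 7.101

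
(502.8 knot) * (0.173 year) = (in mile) 8.769e+05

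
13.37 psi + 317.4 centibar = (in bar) 4.096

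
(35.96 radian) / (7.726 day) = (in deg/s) 0.003087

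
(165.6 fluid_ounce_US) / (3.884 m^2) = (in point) 3.574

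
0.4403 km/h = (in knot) 0.2377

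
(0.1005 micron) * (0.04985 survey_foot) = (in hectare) 1.527e-13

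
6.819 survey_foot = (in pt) 5892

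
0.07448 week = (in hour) 12.51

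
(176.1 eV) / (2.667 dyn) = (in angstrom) 0.01058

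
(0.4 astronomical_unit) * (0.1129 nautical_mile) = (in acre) 3.092e+09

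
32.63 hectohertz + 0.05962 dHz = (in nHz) 3.263e+12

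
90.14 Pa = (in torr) 0.6761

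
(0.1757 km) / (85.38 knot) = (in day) 4.63e-05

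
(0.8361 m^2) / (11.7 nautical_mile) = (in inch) 0.001519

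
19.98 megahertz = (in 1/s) 1.998e+07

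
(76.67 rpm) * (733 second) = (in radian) 5885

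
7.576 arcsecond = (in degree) 0.002104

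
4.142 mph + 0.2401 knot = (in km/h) 7.111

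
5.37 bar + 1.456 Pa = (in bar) 5.37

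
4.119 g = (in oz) 0.1453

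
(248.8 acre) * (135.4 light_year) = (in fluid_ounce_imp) 4.539e+28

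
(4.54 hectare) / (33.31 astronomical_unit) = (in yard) 9.964e-09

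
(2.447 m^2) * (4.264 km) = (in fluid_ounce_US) 3.528e+08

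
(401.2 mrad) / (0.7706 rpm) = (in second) 4.972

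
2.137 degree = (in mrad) 37.3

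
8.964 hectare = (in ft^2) 9.649e+05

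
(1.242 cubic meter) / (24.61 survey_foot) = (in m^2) 0.1656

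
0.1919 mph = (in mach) 0.0002519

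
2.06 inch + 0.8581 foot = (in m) 0.3139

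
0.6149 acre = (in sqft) 2.679e+04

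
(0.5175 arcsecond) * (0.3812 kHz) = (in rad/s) 0.0009564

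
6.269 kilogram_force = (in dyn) 6.148e+06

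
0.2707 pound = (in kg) 0.1228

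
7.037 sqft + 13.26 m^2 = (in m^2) 13.91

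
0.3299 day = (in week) 0.04713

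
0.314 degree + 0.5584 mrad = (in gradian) 0.3844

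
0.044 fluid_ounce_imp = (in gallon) 0.0003303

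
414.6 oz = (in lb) 25.91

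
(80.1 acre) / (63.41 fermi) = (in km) 5.112e+15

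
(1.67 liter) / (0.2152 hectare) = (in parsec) 2.515e-23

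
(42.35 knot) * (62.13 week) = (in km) 8.187e+05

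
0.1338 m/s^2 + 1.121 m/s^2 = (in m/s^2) 1.255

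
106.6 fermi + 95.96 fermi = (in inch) 7.975e-12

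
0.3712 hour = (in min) 22.27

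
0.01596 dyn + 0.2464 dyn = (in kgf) 2.675e-07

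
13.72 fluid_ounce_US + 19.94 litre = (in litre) 20.35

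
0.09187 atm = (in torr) 69.82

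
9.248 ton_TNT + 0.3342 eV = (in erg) 3.869e+17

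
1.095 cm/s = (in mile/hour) 0.02449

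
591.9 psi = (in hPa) 4.081e+04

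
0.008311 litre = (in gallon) 0.002196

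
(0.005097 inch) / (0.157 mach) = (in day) 2.803e-11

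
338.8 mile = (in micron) 5.452e+11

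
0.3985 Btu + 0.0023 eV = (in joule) 420.4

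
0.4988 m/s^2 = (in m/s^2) 0.4988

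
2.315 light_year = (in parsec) 0.7098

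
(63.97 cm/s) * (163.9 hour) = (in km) 377.4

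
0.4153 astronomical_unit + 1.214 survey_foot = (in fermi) 6.213e+25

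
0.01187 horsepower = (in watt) 8.851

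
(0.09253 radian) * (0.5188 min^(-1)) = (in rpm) 0.00764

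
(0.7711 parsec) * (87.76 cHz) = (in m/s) 2.088e+16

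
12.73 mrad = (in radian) 0.01273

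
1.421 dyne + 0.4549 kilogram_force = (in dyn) 4.461e+05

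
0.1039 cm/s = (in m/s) 0.001039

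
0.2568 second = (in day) 2.972e-06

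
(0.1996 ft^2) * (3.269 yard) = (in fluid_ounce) 1874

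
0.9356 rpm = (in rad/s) 0.09798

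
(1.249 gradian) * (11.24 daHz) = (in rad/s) 2.205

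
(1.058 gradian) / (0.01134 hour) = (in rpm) 0.003887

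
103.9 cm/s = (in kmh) 3.74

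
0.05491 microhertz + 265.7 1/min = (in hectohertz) 0.04428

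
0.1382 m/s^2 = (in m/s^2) 0.1382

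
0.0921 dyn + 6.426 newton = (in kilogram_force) 0.6553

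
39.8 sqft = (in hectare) 0.0003698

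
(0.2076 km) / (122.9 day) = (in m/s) 1.955e-05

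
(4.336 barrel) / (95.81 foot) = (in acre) 5.833e-06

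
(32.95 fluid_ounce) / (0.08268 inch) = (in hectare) 4.64e-05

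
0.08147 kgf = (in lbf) 0.1796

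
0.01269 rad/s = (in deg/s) 0.7271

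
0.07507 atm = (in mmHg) 57.05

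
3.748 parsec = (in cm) 1.157e+19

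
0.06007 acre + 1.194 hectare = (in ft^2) 1.311e+05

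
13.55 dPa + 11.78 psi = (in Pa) 8.122e+04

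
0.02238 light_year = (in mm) 2.117e+17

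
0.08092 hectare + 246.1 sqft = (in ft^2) 8956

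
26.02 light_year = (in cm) 2.462e+19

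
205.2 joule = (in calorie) 49.04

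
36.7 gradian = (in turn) 0.09175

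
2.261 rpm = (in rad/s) 0.2368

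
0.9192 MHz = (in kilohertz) 919.2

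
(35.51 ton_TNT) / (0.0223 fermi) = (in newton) 6.663e+27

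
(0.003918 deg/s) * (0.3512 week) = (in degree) 832.2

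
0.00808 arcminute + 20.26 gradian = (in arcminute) 1094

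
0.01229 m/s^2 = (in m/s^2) 0.01229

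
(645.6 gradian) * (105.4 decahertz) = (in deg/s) 6.124e+05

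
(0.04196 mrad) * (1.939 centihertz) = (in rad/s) 8.136e-07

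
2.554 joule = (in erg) 2.554e+07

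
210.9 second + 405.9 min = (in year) 0.0007789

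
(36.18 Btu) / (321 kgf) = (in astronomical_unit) 8.106e-11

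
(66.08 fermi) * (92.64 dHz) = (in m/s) 6.122e-13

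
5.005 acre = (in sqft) 2.18e+05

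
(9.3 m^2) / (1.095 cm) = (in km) 0.8493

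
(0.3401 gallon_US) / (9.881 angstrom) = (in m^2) 1.303e+06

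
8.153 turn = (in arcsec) 1.057e+07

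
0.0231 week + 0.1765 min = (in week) 0.02312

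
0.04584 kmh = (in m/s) 0.01273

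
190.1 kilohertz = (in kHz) 190.1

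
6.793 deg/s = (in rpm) 1.132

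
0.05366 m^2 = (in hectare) 5.366e-06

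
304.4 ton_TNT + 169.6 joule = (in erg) 1.274e+19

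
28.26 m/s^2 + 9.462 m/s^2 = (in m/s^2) 37.72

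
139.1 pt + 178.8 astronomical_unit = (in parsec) 0.0008668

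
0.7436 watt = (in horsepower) 0.0009972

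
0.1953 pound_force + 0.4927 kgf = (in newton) 5.7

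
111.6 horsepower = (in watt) 8.322e+04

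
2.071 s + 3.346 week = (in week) 3.346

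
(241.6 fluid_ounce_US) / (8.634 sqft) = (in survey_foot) 0.02922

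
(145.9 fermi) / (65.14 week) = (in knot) 7.199e-21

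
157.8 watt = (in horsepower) 0.2116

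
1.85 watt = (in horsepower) 0.002481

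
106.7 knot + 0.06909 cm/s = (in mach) 0.1612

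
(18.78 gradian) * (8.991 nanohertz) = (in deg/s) 1.52e-07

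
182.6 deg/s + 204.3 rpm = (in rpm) 234.7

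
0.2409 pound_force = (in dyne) 1.072e+05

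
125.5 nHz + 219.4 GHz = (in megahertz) 2.194e+05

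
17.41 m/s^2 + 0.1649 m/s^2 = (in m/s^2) 17.57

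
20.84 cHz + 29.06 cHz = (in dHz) 4.99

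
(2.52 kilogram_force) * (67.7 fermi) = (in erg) 1.673e-05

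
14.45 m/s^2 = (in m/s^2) 14.45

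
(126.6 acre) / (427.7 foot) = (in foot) 1.289e+04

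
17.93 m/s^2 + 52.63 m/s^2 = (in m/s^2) 70.56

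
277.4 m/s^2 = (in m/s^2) 277.4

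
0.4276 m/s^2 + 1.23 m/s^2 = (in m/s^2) 1.658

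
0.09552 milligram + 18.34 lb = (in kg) 8.319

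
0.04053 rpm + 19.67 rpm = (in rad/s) 2.064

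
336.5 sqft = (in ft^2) 336.5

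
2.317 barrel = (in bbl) 2.317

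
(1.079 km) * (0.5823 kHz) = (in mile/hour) 1.405e+06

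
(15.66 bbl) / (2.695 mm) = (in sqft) 9944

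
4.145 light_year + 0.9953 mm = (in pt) 1.112e+20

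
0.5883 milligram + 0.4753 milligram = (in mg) 1.064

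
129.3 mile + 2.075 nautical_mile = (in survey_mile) 131.7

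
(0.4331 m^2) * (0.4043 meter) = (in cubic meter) 0.1751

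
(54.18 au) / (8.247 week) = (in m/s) 1.625e+06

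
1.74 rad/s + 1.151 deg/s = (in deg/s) 100.8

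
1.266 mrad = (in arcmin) 4.352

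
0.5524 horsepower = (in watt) 411.9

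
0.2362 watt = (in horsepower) 0.0003167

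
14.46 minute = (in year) 2.751e-05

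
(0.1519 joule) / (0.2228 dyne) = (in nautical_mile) 36.81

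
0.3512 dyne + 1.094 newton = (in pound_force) 0.2459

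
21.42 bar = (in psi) 310.7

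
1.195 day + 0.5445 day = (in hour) 41.75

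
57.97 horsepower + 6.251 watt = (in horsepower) 57.98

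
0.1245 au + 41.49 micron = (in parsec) 6.036e-07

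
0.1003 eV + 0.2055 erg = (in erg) 0.2055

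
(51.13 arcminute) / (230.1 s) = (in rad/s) 6.464e-05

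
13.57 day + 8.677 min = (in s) 1.173e+06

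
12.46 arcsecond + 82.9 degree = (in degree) 82.9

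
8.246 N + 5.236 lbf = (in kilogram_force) 3.216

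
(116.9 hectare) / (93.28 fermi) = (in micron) 1.253e+25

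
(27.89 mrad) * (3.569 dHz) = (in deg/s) 0.5703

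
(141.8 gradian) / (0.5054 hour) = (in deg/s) 0.07014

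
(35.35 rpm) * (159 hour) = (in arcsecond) 4.371e+11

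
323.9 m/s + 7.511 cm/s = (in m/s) 324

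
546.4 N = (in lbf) 122.8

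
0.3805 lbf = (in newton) 1.693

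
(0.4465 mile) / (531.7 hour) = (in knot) 0.0007297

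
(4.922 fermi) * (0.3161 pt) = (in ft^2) 5.908e-18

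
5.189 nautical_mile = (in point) 2.724e+07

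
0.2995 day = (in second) 2.588e+04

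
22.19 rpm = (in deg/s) 133.1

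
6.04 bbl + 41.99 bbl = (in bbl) 48.03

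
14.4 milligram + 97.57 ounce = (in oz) 97.57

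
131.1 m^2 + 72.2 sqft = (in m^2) 137.8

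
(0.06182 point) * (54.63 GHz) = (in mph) 2.665e+06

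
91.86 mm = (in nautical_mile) 4.96e-05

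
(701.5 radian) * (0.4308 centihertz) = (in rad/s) 3.022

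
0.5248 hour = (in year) 5.991e-05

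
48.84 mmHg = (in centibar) 6.511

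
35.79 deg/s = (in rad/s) 0.6247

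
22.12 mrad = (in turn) 0.003521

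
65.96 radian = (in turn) 10.5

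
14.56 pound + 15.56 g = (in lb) 14.59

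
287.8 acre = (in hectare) 116.5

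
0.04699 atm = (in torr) 35.71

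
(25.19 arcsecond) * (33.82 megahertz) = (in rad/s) 4130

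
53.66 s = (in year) 1.702e-06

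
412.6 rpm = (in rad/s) 43.21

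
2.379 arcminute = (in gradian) 0.04406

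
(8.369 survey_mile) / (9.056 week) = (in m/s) 0.002459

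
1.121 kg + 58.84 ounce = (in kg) 2.789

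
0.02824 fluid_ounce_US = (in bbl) 5.253e-06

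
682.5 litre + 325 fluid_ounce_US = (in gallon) 182.8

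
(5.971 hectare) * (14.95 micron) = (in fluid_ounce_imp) 3.142e+04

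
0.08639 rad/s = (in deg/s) 4.95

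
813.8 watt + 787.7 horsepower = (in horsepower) 788.8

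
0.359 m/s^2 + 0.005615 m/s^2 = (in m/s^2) 0.3646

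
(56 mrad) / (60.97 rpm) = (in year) 2.781e-10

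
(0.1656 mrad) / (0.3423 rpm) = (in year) 1.465e-10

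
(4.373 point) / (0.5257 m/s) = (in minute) 4.891e-05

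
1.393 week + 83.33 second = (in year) 0.02672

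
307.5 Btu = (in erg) 3.244e+12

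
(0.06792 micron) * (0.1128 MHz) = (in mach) 2.25e-05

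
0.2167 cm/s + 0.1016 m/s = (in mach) 0.0003047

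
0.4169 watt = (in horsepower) 0.0005591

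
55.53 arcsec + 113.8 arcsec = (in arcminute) 2.822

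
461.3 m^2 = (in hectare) 0.04613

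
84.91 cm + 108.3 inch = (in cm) 360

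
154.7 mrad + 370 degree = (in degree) 378.9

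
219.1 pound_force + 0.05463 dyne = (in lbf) 219.1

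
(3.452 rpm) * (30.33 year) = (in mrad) 3.458e+11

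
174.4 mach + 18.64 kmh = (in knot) 1.154e+05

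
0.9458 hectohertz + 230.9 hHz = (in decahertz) 2318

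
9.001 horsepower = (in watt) 6712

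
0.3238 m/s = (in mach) 0.000951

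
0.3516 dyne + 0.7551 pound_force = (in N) 3.359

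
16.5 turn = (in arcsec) 2.138e+07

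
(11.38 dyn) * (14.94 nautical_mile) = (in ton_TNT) 7.526e-10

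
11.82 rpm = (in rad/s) 1.238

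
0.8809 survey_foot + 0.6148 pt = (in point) 761.7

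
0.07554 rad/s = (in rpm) 0.7214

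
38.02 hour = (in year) 0.00434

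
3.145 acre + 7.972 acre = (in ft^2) 4.843e+05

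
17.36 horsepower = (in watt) 1.295e+04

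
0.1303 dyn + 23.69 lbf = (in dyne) 1.054e+07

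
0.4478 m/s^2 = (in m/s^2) 0.4478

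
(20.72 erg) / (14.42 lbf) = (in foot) 1.06e-07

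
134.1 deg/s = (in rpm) 22.35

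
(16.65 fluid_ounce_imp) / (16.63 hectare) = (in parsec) 9.219e-26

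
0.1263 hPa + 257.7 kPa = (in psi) 37.38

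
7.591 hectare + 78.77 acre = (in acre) 97.53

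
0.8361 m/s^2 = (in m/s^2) 0.8361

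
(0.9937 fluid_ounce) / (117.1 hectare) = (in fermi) 2.51e+04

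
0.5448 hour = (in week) 0.003243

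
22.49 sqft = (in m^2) 2.089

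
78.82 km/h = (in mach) 0.0643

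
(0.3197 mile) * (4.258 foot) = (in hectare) 0.06677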